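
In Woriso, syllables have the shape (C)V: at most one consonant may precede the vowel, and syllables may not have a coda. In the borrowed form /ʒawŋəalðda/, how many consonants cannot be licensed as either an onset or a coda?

3

Syllabifying with onset maximization leaves /w/, /l/, /ð/ stranded (no codas are permitted; onsets are limited to one consonant).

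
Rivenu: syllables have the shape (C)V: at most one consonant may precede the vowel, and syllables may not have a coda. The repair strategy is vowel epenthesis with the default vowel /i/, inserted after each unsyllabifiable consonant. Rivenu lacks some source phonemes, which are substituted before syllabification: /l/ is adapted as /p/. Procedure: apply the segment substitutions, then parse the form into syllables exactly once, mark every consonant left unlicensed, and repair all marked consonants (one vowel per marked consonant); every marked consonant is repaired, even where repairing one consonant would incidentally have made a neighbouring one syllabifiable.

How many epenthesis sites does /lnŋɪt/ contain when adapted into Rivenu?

3

After substitution the input is /pnŋɪt/.
The unsyllabifiable consonants are /p/, /n/, /t/; each receives one epenthetic vowel.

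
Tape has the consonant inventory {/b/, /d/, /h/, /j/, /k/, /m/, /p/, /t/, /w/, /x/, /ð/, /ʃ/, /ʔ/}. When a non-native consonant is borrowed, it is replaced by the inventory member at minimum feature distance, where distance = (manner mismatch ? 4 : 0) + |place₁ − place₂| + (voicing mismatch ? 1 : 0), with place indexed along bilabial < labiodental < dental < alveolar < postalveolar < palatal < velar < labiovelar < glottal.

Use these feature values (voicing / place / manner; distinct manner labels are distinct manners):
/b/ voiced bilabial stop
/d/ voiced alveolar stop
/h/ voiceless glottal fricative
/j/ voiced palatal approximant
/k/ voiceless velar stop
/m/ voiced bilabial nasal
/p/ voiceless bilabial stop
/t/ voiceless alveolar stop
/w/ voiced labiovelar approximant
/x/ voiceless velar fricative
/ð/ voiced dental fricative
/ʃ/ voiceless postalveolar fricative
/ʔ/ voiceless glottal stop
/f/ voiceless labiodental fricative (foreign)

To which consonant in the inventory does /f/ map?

/ð/ is closest: same manner (fricative), place distance 1 (labiodental→dental), voicing differs (+1); total 2. Next closest is /ʃ/ at distance 3.

ð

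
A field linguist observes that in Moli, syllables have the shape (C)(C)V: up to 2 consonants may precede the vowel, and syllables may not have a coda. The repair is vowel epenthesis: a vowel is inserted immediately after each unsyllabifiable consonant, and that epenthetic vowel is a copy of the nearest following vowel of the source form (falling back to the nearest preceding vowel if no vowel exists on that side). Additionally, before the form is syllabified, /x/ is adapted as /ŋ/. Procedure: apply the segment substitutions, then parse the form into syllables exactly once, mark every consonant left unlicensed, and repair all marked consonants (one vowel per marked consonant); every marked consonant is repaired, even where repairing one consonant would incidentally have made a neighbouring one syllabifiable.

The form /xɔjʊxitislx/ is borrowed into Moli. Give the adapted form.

Substitution: /x/ → /ŋ/, giving /ŋɔjʊŋitislŋ/.
Syllabifying with onset maximization leaves /s/, /l/, /ŋ/ stranded (no codas are permitted; onsets may contain at most 2 consonants).
Each unlicensed consonant becomes the onset of a new syllable: /s/ → /si/, /l/ → /li/, /ŋ/ → /ŋi/.

ŋɔjʊŋitisiliŋi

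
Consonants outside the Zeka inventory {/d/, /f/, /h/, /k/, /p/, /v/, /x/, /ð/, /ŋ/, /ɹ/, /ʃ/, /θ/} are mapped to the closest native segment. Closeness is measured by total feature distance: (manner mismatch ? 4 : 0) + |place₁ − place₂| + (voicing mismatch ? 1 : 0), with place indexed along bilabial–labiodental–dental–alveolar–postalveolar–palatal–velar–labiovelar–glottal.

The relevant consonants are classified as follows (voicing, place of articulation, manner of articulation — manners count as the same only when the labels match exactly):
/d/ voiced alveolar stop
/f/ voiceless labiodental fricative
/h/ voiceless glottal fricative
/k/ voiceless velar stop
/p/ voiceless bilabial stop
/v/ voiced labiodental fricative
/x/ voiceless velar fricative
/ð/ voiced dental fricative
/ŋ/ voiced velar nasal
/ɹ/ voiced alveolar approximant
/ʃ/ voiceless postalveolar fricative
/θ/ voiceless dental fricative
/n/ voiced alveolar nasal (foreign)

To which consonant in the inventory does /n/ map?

ŋ

/ŋ/ is closest: same manner (nasal), place distance 3 (alveolar→velar), same voicing; total 3. Next closest is /d/ at distance 4.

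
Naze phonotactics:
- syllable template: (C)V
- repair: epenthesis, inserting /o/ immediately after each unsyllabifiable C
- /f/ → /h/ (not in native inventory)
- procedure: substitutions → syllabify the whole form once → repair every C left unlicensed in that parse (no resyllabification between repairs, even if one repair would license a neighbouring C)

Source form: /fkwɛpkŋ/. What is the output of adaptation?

hokowɛpokoŋo

Substitution: /f/ → /h/, giving /hkwɛpkŋ/.
Under (C)V, the unsyllabifiable consonants are /h/, /k/, /p/, /k/, /ŋ/ (no codas are permitted; onsets are limited to one consonant).
Each unlicensed consonant becomes the onset of a new syllable: /h/ → /ho/, /k/ → /ko/, /p/ → /po/, /k/ → /ko/, /ŋ/ → /ŋo/.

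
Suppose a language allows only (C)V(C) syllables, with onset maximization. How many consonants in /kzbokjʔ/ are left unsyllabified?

4

Syllabifying with onset maximization leaves /k/, /z/, /j/, /ʔ/ stranded (at most one coda consonant is licensed; onsets are limited to one consonant).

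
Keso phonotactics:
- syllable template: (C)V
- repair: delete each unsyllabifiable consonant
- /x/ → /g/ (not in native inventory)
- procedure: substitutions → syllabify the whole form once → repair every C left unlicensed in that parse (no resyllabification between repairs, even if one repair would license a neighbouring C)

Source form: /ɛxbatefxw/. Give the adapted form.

ɛbate

Substitution: /x/ → /g/, giving /ɛgbatefgw/.
Syllabifying with onset maximization leaves /g/, /f/, /g/, /w/ stranded (no codas are permitted; onsets are limited to one consonant).
Each unlicensed consonant is deleted: /g/, /f/, /g/, /w/.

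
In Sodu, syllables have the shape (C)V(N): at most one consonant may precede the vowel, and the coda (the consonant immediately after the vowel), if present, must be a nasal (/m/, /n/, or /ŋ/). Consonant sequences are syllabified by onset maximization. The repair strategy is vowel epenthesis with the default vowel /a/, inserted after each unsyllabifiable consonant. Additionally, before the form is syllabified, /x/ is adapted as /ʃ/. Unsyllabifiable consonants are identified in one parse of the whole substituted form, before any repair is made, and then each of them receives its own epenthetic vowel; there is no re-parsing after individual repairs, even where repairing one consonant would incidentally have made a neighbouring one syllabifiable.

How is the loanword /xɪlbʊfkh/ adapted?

Substitution: /x/ → /ʃ/, giving /ʃɪlbʊfkh/.
Under (C)V(N), the unsyllabifiable consonants are /l/, /f/, /k/, /h/ (only a nasal (/m/, /n/, or /ŋ/) is licensed in coda position; onsets are limited to one consonant).
Inserting the epenthetic vowel yields /l/ → /la/, /f/ → /fa/, /k/ → /ka/, /h/ → /ha/.

ʃɪlabʊfakaha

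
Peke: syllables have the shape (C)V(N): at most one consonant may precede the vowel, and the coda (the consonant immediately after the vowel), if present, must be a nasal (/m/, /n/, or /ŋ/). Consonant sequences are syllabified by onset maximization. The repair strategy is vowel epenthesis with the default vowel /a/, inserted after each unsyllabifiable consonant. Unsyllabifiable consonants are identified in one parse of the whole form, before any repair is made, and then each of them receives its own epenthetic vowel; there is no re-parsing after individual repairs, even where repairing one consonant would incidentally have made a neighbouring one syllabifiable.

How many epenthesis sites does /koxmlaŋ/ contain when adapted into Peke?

The unsyllabifiable consonants are /x/, /m/; each receives one epenthetic vowel.

2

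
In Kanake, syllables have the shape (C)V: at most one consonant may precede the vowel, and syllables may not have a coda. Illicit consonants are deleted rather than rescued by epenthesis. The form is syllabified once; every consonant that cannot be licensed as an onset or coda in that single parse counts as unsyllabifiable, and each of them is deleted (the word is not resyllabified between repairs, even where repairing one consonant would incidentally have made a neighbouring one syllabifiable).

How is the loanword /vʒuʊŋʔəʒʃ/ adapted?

ʒuʊʔə

Under (C)V, the unsyllabifiable consonants are /v/, /ŋ/, /ʒ/, /ʃ/ (no codas are permitted; onsets are limited to one consonant).
Deleting the stranded consonants removes /v/, /ŋ/, /ʒ/, /ʃ/.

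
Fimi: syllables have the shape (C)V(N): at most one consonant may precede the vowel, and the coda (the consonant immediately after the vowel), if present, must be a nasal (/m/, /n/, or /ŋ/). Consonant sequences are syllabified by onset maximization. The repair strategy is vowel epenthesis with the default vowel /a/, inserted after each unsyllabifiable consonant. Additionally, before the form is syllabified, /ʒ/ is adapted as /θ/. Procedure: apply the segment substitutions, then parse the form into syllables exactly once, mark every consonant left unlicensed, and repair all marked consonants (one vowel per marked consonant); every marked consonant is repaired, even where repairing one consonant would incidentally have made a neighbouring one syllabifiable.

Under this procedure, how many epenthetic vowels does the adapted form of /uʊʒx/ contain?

After substitution the input is /uʊθx/.
The unsyllabifiable consonants are /θ/, /x/; each receives one epenthetic vowel.

2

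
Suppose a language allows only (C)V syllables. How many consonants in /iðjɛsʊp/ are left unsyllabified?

2

Syllabifying with onset maximization leaves /ð/, /p/ stranded (no codas are permitted; onsets are limited to one consonant).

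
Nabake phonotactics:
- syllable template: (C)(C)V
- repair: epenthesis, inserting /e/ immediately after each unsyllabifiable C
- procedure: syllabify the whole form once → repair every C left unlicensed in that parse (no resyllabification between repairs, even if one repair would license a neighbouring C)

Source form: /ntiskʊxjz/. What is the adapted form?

ntiskʊxejeze

Syllabifying with onset maximization leaves /x/, /j/, /z/ stranded (no codas are permitted; onsets may contain at most 2 consonants).
Each unlicensed consonant becomes the onset of a new syllable: /x/ → /xe/, /j/ → /je/, /z/ → /ze/.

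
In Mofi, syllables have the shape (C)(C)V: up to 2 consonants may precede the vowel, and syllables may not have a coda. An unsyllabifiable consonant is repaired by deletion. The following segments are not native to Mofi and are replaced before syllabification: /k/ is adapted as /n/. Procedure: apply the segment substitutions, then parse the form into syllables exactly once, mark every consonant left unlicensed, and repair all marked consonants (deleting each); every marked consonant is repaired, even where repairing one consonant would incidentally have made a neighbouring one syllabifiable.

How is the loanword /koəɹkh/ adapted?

Substitution: /k/ → /n/, giving /noəɹnh/.
Under (C)(C)V, the unsyllabifiable consonants are /ɹ/, /n/, /h/ (no codas are permitted; onsets may contain at most 2 consonants).
Each unlicensed consonant is deleted: /ɹ/, /n/, /h/.

noə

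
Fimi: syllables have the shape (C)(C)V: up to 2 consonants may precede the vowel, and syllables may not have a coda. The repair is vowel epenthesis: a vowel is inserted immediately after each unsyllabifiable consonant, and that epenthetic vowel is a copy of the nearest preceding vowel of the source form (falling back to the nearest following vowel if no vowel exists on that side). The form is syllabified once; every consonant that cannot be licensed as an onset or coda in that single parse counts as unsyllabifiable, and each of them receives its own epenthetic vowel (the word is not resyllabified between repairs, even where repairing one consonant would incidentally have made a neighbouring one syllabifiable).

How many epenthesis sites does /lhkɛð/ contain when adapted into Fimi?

The unsyllabifiable consonants are /l/, /ð/; each receives one epenthetic vowel.

2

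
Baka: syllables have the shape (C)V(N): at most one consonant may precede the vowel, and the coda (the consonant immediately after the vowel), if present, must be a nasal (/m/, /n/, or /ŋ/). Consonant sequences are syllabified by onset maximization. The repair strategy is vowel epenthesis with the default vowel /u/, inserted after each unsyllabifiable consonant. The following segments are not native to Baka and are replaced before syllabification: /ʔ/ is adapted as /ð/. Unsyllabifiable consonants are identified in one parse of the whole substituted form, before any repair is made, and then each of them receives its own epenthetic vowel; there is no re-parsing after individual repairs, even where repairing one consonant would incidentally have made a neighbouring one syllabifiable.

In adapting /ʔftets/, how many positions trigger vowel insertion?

4

After substitution the input is /ðftets/.
The unsyllabifiable consonants are /ð/, /f/, /t/, /s/; each receives one epenthetic vowel.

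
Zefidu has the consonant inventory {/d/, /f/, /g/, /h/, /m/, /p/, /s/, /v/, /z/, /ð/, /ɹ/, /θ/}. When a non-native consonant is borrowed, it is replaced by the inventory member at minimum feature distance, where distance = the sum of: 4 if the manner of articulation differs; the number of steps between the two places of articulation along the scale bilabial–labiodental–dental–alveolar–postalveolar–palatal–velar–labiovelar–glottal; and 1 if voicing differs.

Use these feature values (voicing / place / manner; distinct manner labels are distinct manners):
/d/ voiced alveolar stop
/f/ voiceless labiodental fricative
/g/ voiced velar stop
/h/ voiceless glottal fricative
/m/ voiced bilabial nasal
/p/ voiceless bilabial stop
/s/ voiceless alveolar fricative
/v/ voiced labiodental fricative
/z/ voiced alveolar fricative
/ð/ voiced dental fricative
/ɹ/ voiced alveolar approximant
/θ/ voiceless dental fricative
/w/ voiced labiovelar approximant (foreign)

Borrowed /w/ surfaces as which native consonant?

ɹ

/ɹ/ is closest: same manner (approximant), place distance 4 (labiovelar→alveolar), same voicing; total 4. Next closest is /g/ at distance 5.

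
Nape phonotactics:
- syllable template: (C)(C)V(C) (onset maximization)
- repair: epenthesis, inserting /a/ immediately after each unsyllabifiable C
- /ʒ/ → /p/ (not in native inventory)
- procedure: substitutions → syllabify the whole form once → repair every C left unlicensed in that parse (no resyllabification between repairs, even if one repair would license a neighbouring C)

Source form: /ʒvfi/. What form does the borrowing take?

pavfi

Substitution: /ʒ/ → /p/, giving /pvfi/.
Syllabifying with onset maximization leaves /p/ stranded (at most one coda consonant is licensed; onsets may contain at most 2 consonants).
Inserting the epenthetic vowel yields /p/ → /pa/.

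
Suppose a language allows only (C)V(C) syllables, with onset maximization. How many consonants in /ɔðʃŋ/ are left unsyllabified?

2

Syllabifying with onset maximization leaves /ʃ/, /ŋ/ stranded (at most one coda consonant is licensed; onsets are limited to one consonant).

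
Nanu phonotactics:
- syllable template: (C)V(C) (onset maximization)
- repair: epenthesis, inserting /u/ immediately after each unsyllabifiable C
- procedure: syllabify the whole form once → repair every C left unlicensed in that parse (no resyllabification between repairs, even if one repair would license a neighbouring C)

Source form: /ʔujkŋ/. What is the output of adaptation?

ʔujkuŋu

Syllabifying with onset maximization leaves /k/, /ŋ/ stranded (at most one coda consonant is licensed; onsets are limited to one consonant).
Inserting the epenthetic vowel yields /k/ → /ku/, /ŋ/ → /ŋu/.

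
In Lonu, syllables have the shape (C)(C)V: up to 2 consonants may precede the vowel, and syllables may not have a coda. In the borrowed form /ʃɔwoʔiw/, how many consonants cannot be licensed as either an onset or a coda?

Under (C)(C)V, the unsyllabifiable consonants are /w/ (no codas are permitted; onsets may contain at most 2 consonants).

1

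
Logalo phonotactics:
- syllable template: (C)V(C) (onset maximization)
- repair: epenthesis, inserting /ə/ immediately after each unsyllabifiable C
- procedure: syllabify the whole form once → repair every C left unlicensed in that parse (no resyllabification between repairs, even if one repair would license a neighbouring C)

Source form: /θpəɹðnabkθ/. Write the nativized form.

Under (C)V(C), the unsyllabifiable consonants are /θ/, /ð/, /k/, /θ/ (at most one coda consonant is licensed; onsets are limited to one consonant).
Each unlicensed consonant becomes the onset of a new syllable: /θ/ → /θə/, /ð/ → /ðə/, /k/ → /kə/, /θ/ → /θə/.

θəpəɹðənabkəθə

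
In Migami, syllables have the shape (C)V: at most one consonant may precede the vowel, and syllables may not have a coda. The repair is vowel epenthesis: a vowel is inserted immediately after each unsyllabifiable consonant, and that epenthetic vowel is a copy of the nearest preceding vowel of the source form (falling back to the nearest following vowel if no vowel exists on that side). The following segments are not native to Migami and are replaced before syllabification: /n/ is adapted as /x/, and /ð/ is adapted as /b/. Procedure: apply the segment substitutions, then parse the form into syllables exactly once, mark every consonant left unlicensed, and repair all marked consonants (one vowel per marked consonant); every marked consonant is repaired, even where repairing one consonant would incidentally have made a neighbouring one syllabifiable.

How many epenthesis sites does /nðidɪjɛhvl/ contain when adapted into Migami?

4

After substitution the input is /xbidɪjɛhvl/.
The unsyllabifiable consonants are /x/, /h/, /v/, /l/; each receives one epenthetic vowel.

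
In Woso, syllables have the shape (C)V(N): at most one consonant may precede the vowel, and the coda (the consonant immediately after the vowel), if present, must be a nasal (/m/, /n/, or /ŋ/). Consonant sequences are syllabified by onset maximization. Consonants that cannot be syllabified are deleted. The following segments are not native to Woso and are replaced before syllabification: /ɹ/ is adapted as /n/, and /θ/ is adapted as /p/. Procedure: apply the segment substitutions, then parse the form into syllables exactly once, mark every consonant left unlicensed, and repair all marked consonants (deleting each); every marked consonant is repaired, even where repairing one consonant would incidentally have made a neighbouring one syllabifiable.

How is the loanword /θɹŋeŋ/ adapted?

ŋeŋ

Substitution: /θ/ → /p/, /ɹ/ → /n/, giving /pnŋeŋ/.
Syllabifying with onset maximization leaves /p/, /n/ stranded (only a nasal (/m/, /n/, or /ŋ/) is licensed in coda position; onsets are limited to one consonant).
Each unlicensed consonant is deleted: /p/, /n/.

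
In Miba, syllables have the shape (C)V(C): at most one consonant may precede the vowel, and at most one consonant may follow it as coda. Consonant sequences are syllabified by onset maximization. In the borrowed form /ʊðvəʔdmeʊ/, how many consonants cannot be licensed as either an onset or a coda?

1

Under (C)V(C), the unsyllabifiable consonants are /d/ (at most one coda consonant is licensed; onsets are limited to one consonant).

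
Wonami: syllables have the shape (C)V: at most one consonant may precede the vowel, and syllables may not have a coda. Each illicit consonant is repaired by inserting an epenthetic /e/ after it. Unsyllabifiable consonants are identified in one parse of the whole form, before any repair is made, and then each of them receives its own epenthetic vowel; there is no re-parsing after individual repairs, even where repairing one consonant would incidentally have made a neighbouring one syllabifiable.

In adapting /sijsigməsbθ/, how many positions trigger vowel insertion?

The unsyllabifiable consonants are /j/, /g/, /s/, /b/, /θ/; each receives one epenthetic vowel.

5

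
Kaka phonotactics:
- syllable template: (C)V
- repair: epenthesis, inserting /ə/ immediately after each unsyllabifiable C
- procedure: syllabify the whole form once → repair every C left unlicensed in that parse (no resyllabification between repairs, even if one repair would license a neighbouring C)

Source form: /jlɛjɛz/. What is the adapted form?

jəlɛjɛzə

Under (C)V, the unsyllabifiable consonants are /j/, /z/ (no codas are permitted; onsets are limited to one consonant).
Each unlicensed consonant becomes the onset of a new syllable: /j/ → /jə/, /z/ → /zə/.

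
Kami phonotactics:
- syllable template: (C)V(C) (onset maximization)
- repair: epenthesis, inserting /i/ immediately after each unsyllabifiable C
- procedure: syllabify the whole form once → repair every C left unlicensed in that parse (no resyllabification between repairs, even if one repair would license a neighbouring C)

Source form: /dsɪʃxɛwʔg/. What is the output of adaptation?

disɪʃxɛwʔigi

Syllabifying with onset maximization leaves /d/, /ʔ/, /g/ stranded (at most one coda consonant is licensed; onsets are limited to one consonant).
Each unlicensed consonant becomes the onset of a new syllable: /d/ → /di/, /ʔ/ → /ʔi/, /g/ → /gi/.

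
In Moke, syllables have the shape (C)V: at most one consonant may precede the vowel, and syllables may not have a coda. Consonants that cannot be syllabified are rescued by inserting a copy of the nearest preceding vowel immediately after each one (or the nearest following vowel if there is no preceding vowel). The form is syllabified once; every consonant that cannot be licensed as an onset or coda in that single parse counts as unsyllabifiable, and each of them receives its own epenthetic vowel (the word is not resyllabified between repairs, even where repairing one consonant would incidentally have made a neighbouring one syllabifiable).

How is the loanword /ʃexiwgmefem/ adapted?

ʃexiwigimefeme

Syllabifying with onset maximization leaves /w/, /g/, /m/ stranded (no codas are permitted; onsets are limited to one consonant).
Epenthesis after each stranded consonant: /w/ → /wi/, /g/ → /gi/, /m/ → /me/.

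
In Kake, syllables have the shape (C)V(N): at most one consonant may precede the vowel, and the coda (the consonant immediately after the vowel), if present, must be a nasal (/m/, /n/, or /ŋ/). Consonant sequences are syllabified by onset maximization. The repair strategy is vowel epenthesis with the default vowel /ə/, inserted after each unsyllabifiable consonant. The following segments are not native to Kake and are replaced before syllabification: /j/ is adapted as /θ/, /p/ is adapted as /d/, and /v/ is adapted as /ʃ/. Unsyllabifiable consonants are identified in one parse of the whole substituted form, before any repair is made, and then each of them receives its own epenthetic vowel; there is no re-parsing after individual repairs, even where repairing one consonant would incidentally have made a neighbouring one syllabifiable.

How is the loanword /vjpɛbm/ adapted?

ʃəθədɛbəmə

Substitution: /v/ → /ʃ/, /j/ → /θ/, /p/ → /d/, giving /ʃθdɛbm/.
Syllabifying with onset maximization leaves /ʃ/, /θ/, /b/, /m/ stranded (only a nasal (/m/, /n/, or /ŋ/) is licensed in coda position; onsets are limited to one consonant).
Epenthesis after each stranded consonant: /ʃ/ → /ʃə/, /θ/ → /θə/, /b/ → /bə/, /m/ → /mə/.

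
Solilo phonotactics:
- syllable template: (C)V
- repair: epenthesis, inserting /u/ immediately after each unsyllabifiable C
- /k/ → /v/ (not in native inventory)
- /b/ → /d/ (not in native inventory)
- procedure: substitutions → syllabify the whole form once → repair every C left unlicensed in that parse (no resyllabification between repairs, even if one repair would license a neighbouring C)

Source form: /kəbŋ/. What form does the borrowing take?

vəduŋu

Substitution: /k/ → /v/, /b/ → /d/, giving /vədŋ/.
The consonants /d/, /ŋ/ cannot be parsed into a legal (C)V syllable (no codas are permitted; onsets are limited to one consonant).
Inserting the epenthetic vowel yields /d/ → /du/, /ŋ/ → /ŋu/.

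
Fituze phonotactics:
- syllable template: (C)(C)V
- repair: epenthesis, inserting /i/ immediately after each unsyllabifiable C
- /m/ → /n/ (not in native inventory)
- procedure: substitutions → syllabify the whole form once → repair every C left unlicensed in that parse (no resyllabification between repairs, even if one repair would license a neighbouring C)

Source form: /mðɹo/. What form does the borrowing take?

Substitution: /m/ → /n/, giving /nðɹo/.
Under (C)(C)V, the unsyllabifiable consonants are /n/ (no codas are permitted; onsets may contain at most 2 consonants).
Each unlicensed consonant becomes the onset of a new syllable: /n/ → /ni/.

niðɹo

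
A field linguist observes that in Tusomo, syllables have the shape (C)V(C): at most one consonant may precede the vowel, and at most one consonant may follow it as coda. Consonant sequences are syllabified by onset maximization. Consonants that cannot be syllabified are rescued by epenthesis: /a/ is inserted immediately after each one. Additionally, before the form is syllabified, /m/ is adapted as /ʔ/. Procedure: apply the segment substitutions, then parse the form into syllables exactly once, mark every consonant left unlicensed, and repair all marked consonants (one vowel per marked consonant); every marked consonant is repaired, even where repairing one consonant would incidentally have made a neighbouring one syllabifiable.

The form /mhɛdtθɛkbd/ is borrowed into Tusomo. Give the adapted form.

ʔahɛdtaθɛkbada

Substitution: /m/ → /ʔ/, giving /ʔhɛdtθɛkbd/.
The consonants /ʔ/, /t/, /b/, /d/ cannot be parsed into a legal (C)V(C) syllable (at most one coda consonant is licensed; onsets are limited to one consonant).
Each unlicensed consonant becomes the onset of a new syllable: /ʔ/ → /ʔa/, /t/ → /ta/, /b/ → /ba/, /d/ → /da/.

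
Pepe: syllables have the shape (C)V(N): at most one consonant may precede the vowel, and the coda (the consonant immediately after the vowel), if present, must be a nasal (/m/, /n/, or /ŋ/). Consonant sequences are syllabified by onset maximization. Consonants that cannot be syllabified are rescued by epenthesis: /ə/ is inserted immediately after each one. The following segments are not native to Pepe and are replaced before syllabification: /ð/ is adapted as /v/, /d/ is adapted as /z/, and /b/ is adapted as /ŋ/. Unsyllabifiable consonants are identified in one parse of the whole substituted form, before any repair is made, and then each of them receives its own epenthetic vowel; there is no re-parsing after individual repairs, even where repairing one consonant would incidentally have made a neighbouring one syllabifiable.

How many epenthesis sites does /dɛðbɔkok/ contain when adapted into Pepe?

2

After substitution the input is /zɛvŋɔkok/.
The unsyllabifiable consonants are /v/, /k/; each receives one epenthetic vowel.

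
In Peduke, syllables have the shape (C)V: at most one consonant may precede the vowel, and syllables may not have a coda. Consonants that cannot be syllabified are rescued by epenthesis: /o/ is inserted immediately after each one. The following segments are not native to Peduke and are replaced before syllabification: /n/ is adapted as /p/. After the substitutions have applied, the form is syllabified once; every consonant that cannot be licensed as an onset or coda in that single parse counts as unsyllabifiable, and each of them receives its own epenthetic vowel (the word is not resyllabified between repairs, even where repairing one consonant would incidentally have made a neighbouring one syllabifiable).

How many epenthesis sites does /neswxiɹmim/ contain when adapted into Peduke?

4

After substitution the input is /peswxiɹmim/.
The unsyllabifiable consonants are /s/, /w/, /ɹ/, /m/; each receives one epenthetic vowel.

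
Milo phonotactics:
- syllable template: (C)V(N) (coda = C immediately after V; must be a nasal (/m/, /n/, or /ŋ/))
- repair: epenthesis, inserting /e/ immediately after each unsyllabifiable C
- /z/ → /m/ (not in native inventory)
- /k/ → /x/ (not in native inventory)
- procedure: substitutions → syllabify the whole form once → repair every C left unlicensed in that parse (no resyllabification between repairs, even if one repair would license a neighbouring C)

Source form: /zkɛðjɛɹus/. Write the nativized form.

mexɛðejɛɹuse

Substitution: /z/ → /m/, /k/ → /x/, giving /mxɛðjɛɹus/.
Under (C)V(N), the unsyllabifiable consonants are /m/, /ð/, /s/ (only a nasal (/m/, /n/, or /ŋ/) is licensed in coda position; onsets are limited to one consonant).
Each unlicensed consonant becomes the onset of a new syllable: /m/ → /me/, /ð/ → /ðe/, /s/ → /se/.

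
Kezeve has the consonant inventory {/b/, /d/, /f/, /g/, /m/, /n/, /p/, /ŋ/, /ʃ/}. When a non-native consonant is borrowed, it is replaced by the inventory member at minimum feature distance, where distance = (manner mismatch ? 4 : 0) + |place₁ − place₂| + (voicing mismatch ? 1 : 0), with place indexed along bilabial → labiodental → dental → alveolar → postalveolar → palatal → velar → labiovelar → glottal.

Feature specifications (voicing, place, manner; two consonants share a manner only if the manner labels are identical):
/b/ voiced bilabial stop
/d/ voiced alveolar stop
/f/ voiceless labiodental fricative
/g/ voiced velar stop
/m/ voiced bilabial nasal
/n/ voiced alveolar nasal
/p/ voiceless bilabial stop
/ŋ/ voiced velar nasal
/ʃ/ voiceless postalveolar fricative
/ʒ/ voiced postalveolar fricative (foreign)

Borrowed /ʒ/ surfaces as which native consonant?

ʃ

/ʃ/ is closest: same manner (fricative), place distance 0 (postalveolar→postalveolar), voicing differs (+1); total 1. Next closest is /f/ at distance 4.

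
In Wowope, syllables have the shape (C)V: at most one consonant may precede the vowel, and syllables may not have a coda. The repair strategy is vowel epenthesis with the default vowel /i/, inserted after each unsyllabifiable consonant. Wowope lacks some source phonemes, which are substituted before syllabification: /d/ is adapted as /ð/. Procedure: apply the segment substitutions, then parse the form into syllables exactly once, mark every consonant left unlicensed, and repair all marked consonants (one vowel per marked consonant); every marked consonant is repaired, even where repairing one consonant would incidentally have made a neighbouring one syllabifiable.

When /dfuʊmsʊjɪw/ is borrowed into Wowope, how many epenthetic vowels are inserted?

3

After substitution the input is /ðfuʊmsʊjɪw/.
The unsyllabifiable consonants are /ð/, /m/, /w/; each receives one epenthetic vowel.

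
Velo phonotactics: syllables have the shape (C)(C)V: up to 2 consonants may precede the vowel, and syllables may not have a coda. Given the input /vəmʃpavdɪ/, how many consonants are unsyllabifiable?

1

The consonants /m/ cannot be parsed into a legal (C)(C)V syllable (no codas are permitted; onsets may contain at most 2 consonants).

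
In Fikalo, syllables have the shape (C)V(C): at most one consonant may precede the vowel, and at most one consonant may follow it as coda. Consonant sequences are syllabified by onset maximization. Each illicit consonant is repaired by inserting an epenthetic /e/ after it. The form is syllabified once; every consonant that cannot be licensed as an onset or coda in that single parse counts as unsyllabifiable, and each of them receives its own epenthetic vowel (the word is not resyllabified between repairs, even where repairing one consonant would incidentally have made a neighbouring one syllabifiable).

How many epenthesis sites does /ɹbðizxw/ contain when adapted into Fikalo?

4

The unsyllabifiable consonants are /ɹ/, /b/, /x/, /w/; each receives one epenthetic vowel.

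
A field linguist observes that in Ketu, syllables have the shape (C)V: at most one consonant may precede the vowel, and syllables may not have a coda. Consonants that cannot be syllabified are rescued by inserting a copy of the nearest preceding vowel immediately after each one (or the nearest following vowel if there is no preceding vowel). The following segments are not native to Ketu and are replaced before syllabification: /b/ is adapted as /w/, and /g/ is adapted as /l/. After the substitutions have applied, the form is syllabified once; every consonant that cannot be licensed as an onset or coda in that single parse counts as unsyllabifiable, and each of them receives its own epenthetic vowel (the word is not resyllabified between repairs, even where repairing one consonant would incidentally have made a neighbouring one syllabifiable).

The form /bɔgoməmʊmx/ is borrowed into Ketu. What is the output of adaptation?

wɔloməmʊmʊxʊ

Substitution: /b/ → /w/, /g/ → /l/, giving /wɔloməmʊmx/.
Under (C)V, the unsyllabifiable consonants are /m/, /x/ (no codas are permitted; onsets are limited to one consonant).
Epenthesis after each stranded consonant: /m/ → /mʊ/, /x/ → /xʊ/.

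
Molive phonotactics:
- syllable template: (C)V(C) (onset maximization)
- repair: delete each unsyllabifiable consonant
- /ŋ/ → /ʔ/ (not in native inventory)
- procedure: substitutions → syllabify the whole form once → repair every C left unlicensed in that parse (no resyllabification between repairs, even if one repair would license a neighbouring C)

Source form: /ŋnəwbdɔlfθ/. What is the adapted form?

nəwdɔl

Substitution: /ŋ/ → /ʔ/, giving /ʔnəwbdɔlfθ/.
Under (C)V(C), the unsyllabifiable consonants are /ʔ/, /b/, /f/, /θ/ (at most one coda consonant is licensed; onsets are limited to one consonant).
Each unlicensed consonant is deleted: /ʔ/, /b/, /f/, /θ/.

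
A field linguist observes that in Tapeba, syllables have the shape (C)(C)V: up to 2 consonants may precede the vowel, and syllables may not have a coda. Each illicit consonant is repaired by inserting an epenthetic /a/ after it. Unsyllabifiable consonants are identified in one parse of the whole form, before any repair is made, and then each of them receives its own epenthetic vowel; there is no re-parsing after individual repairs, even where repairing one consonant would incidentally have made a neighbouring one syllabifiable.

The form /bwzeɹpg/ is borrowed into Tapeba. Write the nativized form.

bawzeɹapaga

Syllabifying with onset maximization leaves /b/, /ɹ/, /p/, /g/ stranded (no codas are permitted; onsets may contain at most 2 consonants).
Inserting the epenthetic vowel yields /b/ → /ba/, /ɹ/ → /ɹa/, /p/ → /pa/, /g/ → /ga/.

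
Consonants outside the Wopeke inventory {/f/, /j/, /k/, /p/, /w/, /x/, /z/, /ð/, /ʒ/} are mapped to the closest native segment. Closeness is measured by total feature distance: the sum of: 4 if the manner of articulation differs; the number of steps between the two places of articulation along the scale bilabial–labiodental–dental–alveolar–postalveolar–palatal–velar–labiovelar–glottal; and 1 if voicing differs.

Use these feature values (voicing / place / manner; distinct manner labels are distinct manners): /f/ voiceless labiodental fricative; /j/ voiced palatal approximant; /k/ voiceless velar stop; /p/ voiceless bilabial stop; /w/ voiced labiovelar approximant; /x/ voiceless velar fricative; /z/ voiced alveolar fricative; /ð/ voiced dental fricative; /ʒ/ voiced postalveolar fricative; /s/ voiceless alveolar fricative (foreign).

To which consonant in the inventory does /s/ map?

/z/ is closest: same manner (fricative), place distance 0 (alveolar→alveolar), voicing differs (+1); total 1. Next closest is /f/ at distance 2.

z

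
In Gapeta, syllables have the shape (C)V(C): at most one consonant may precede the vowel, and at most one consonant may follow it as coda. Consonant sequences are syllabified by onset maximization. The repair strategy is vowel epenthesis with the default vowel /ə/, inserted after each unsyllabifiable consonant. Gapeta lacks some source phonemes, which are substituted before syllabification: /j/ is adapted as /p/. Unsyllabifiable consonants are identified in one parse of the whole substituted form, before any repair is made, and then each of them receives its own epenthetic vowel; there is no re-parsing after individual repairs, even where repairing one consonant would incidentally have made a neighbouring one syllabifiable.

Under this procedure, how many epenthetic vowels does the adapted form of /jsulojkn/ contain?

3

After substitution the input is /psulopkn/.
The unsyllabifiable consonants are /p/, /k/, /n/; each receives one epenthetic vowel.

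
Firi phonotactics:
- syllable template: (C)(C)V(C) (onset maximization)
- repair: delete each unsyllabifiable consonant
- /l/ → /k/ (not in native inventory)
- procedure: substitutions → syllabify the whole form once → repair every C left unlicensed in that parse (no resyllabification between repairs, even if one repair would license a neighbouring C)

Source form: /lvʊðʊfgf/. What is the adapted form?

kvʊðʊf

Substitution: /l/ → /k/, giving /kvʊðʊfgf/.
Under (C)(C)V(C), the unsyllabifiable consonants are /g/, /f/ (at most one coda consonant is licensed; onsets may contain at most 2 consonants).
Deleting the stranded consonants removes /g/, /f/.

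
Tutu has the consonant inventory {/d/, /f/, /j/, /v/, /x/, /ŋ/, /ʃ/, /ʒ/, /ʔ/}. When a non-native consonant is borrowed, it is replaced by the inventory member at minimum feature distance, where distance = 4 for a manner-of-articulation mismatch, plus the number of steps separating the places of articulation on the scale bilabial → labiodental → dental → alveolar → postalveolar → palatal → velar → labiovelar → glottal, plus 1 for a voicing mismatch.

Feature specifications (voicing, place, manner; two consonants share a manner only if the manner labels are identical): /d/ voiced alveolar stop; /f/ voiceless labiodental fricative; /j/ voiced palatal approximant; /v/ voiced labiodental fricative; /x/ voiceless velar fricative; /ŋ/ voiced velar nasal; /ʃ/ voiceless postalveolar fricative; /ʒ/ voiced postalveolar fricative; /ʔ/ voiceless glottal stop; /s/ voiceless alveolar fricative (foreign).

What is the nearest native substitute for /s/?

/ʃ/ is closest: same manner (fricative), place distance 1 (alveolar→postalveolar), same voicing; total 1. Next closest is /f/ at distance 2.

ʃ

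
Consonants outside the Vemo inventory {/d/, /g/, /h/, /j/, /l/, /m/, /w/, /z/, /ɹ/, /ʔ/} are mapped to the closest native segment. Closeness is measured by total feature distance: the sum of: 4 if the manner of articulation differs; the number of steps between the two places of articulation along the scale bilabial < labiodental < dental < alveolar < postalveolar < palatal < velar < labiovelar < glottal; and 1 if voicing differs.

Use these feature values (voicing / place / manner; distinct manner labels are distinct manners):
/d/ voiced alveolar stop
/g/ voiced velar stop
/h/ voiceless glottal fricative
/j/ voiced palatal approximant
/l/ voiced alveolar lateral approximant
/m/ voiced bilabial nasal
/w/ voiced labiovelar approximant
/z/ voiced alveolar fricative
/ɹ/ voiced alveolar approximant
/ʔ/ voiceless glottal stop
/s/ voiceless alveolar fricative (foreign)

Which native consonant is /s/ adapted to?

z

/z/ is closest: same manner (fricative), place distance 0 (alveolar→alveolar), voicing differs (+1); total 1. Next closest is /d/ at distance 5.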